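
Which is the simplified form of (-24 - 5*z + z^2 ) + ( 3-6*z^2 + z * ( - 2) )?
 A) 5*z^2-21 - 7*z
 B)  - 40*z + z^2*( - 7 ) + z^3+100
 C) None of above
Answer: C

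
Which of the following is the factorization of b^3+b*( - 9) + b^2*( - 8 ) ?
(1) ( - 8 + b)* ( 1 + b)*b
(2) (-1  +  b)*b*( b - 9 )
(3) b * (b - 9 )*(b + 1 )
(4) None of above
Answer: 3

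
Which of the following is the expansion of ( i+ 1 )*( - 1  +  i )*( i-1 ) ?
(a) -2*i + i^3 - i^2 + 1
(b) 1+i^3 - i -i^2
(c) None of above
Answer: b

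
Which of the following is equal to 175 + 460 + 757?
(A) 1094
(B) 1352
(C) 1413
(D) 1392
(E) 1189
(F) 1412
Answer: D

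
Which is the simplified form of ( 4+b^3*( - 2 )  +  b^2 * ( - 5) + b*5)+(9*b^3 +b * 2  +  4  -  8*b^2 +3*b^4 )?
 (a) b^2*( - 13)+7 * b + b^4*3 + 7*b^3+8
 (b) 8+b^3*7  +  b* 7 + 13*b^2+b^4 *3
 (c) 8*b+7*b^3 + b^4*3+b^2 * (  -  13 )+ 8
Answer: a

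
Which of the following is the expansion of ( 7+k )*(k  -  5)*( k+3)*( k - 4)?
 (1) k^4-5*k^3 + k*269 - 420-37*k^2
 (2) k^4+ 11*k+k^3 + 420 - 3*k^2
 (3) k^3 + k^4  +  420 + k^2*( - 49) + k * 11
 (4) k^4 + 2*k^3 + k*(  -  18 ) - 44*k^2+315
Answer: 3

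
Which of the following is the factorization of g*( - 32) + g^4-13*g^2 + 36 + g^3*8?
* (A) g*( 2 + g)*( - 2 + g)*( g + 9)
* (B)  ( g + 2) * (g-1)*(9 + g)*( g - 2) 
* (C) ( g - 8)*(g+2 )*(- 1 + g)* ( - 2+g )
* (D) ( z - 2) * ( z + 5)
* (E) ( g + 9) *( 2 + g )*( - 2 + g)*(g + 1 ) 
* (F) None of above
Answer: B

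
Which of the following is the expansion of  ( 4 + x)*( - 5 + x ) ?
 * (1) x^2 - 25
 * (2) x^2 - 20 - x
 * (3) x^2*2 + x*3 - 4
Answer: 2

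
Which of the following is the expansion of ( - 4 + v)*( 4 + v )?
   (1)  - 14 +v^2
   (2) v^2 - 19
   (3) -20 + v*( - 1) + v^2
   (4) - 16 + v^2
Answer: 4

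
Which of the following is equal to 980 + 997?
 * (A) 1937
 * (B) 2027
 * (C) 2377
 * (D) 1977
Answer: D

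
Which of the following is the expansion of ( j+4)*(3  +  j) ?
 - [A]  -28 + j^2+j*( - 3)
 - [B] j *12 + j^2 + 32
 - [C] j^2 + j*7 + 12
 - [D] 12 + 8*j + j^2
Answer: C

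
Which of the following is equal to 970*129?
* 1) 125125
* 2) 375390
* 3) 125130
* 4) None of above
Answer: 3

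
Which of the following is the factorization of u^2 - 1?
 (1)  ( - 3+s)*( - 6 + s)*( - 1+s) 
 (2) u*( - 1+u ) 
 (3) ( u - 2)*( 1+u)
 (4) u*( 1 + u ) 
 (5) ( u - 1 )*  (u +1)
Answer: 5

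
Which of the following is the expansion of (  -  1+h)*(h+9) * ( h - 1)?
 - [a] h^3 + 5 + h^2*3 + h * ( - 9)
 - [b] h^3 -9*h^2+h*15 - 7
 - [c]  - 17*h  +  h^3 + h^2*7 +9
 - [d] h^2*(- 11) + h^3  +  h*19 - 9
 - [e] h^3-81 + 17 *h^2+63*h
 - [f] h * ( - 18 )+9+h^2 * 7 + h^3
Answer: c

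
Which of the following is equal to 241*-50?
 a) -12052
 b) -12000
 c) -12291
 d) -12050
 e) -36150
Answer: d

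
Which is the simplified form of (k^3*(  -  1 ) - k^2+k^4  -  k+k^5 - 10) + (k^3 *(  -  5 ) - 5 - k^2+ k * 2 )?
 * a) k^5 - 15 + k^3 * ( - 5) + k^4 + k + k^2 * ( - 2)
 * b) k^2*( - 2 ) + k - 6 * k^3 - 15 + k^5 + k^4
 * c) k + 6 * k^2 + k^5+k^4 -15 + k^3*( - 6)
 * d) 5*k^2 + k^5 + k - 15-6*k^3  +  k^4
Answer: b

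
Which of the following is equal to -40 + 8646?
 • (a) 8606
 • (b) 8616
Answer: a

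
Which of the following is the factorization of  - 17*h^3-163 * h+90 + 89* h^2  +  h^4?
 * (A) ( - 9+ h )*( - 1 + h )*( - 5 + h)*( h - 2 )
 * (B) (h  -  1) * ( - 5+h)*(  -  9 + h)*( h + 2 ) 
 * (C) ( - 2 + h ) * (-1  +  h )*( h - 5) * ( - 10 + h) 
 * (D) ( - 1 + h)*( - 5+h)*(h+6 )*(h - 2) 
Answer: A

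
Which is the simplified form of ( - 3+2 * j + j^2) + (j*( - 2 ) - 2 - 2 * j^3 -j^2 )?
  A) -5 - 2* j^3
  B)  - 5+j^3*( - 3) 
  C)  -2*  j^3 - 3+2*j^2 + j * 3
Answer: A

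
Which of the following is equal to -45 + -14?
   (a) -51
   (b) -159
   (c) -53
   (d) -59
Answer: d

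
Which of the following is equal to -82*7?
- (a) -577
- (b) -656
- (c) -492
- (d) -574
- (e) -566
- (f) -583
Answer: d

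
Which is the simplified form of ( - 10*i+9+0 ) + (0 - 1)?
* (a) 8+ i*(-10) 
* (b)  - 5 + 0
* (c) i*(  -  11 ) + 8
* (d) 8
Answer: a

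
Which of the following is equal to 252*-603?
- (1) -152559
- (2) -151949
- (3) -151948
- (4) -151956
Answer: 4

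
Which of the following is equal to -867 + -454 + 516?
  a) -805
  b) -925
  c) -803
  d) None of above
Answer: a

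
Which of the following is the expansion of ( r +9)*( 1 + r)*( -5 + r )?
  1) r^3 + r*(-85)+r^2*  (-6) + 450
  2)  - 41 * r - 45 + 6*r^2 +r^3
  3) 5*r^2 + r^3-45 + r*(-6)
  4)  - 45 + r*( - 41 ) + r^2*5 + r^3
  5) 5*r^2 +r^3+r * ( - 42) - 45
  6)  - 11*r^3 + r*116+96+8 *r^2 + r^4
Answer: 4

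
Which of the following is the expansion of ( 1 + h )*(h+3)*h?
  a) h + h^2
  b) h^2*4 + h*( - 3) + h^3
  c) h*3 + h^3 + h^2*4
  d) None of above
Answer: c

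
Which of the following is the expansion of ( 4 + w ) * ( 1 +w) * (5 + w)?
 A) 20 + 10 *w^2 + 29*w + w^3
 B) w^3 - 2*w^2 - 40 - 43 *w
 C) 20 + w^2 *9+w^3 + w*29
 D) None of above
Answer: A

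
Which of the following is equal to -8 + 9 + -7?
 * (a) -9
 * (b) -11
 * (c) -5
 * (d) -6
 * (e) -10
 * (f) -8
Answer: d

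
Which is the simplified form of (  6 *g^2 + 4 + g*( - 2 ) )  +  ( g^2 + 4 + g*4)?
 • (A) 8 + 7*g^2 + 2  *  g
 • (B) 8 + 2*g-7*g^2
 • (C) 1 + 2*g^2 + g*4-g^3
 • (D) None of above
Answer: A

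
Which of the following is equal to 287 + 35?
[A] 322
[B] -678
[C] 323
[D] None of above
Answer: A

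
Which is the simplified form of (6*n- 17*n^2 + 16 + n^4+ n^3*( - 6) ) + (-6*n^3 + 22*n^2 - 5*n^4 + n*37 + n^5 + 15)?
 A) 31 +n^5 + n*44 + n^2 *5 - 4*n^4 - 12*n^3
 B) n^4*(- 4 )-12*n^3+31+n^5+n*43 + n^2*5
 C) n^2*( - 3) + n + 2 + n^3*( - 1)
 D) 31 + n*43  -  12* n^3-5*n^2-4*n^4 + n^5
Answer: B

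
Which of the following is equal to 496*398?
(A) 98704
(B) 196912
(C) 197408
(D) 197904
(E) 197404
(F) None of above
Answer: C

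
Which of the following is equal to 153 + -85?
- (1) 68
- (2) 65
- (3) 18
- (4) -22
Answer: 1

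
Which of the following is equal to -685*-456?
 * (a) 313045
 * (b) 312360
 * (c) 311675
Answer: b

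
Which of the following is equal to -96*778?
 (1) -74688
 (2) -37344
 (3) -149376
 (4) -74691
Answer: 1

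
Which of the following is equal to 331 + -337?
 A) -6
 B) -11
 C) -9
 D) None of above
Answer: A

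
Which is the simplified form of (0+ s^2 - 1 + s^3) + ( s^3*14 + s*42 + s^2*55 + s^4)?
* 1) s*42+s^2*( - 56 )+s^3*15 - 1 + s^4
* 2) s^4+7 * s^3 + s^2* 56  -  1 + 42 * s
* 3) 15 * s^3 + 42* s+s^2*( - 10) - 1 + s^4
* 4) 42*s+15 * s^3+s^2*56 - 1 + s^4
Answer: 4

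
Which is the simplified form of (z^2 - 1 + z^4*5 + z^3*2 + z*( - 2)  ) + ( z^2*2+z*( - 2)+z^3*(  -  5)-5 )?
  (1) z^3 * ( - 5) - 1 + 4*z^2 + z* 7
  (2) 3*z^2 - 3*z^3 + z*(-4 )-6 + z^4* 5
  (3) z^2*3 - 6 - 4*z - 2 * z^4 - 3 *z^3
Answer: 2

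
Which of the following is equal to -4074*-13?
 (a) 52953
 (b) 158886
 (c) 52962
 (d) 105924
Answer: c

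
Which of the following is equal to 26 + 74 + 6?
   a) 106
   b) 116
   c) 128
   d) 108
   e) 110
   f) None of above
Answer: a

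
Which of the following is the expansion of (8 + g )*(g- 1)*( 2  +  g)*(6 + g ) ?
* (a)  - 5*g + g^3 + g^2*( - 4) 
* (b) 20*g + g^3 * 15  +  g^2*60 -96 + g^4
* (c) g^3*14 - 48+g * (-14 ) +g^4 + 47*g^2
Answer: b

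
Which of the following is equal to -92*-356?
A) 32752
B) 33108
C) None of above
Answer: A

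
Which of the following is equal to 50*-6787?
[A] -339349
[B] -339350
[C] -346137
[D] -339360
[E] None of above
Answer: B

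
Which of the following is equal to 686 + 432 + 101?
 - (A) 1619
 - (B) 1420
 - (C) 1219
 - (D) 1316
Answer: C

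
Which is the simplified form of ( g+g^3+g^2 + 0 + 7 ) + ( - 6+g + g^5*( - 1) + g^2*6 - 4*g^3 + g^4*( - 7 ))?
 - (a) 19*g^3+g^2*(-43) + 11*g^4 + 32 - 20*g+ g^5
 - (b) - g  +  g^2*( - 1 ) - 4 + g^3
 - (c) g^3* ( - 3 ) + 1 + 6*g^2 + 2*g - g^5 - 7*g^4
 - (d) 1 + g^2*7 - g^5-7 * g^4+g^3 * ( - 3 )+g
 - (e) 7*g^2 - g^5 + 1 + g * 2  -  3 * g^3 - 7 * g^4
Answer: e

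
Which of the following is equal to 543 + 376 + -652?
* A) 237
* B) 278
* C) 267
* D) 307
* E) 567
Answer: C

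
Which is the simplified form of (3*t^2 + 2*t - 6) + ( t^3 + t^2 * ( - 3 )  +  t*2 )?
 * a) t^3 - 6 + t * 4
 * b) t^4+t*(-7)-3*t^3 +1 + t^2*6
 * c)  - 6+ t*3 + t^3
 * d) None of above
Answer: a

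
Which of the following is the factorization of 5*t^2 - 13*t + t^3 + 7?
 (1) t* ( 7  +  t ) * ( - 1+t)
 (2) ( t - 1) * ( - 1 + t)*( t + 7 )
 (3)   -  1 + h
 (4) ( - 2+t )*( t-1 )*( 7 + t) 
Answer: 2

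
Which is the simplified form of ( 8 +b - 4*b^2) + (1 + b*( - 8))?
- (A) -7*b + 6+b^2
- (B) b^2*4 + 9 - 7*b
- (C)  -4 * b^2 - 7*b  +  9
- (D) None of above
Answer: C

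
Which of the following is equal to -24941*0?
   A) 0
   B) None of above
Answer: A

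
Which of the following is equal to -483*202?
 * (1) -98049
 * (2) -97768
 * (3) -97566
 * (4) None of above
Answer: 3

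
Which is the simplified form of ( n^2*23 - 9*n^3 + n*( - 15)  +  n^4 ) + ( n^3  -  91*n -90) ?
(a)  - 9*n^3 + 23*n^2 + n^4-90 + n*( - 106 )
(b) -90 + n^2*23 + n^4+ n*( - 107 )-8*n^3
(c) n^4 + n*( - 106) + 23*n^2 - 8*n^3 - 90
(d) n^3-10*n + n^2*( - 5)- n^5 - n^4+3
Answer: c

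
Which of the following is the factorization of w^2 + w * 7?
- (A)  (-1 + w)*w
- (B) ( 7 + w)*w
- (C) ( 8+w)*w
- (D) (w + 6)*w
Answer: B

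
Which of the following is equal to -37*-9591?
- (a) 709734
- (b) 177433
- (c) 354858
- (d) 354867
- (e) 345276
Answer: d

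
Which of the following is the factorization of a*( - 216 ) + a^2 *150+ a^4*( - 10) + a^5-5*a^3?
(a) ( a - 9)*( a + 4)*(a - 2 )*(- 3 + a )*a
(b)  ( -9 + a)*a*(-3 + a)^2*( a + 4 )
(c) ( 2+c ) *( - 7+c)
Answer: a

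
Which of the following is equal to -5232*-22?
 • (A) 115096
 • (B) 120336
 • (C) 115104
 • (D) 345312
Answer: C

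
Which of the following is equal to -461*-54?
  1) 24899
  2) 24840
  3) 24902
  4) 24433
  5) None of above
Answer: 5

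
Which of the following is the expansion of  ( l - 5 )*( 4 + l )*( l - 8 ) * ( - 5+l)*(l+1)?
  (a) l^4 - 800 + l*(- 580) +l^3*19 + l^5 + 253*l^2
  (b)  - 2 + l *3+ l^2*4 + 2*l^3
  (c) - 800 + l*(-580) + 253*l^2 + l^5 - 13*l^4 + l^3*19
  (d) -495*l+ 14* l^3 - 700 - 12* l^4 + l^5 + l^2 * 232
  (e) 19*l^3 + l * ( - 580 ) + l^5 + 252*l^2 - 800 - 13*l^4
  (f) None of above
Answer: c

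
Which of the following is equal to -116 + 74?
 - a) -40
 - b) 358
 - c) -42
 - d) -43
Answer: c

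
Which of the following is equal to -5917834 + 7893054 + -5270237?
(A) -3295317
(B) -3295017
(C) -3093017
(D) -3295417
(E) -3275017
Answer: B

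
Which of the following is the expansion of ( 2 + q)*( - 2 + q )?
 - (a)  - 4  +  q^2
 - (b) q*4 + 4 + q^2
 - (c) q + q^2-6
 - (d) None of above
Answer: a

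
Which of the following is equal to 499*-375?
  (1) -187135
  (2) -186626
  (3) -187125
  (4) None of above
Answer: 3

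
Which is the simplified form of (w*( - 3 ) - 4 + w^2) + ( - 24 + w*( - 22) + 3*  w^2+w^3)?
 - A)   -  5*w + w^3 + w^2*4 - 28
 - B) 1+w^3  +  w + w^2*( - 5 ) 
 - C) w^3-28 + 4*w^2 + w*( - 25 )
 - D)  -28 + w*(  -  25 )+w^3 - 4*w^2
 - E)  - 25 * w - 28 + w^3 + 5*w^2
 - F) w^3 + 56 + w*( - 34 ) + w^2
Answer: C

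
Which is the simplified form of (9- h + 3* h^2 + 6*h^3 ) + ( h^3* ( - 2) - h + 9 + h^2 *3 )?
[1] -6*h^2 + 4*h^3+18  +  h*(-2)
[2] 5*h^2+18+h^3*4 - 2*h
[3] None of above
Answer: 3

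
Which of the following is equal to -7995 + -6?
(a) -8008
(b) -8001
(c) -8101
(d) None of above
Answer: b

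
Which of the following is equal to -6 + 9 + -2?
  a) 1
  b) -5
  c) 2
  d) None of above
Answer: a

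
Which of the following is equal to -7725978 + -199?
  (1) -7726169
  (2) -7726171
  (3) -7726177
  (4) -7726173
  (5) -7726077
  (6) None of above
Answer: 3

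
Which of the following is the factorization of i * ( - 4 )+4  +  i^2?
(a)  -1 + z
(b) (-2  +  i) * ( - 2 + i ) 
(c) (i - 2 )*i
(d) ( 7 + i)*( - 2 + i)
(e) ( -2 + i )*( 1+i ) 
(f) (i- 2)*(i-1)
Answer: b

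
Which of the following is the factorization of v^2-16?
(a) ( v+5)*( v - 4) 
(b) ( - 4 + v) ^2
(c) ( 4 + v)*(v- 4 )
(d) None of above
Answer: c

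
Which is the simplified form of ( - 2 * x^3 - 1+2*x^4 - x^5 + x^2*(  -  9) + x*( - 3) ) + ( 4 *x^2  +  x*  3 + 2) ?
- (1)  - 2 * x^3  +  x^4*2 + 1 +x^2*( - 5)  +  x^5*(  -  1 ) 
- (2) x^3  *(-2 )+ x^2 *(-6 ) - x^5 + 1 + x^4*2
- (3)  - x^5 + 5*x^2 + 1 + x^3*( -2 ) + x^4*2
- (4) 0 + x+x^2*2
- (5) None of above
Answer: 1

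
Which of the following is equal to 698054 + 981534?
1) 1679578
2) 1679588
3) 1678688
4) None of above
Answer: 2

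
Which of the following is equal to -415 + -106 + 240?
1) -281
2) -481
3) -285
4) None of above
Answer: 1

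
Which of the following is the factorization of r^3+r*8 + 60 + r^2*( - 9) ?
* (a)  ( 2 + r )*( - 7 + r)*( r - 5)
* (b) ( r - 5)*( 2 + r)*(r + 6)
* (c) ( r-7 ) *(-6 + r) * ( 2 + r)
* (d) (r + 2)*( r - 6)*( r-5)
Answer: d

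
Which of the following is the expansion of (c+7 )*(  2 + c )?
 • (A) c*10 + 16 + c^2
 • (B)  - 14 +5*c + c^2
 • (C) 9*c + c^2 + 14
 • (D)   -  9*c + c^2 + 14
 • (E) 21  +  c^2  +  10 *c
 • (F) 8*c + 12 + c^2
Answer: C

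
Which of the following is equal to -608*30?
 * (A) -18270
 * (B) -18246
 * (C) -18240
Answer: C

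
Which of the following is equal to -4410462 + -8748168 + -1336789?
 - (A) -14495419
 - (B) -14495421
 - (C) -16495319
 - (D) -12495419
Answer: A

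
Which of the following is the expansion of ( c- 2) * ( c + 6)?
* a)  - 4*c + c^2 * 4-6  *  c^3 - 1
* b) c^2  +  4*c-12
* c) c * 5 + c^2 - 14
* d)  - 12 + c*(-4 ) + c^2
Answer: b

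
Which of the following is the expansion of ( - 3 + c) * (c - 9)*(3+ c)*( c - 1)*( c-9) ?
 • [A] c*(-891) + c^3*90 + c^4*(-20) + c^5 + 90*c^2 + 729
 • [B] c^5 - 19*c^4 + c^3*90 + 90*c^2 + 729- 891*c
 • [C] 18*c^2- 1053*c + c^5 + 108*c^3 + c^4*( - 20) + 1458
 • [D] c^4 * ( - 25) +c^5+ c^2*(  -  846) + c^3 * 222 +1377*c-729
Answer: B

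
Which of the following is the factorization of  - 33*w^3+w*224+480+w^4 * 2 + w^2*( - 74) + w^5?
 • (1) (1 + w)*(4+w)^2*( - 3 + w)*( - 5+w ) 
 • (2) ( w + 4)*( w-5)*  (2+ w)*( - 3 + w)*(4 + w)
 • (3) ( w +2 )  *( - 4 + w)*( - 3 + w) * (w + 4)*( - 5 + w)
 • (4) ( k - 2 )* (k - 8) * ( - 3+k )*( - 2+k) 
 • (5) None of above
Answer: 2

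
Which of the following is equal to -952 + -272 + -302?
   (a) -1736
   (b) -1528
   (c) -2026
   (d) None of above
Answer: d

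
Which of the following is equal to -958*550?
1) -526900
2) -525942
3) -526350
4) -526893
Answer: 1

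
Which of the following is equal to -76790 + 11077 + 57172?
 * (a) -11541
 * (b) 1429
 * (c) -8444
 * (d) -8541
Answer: d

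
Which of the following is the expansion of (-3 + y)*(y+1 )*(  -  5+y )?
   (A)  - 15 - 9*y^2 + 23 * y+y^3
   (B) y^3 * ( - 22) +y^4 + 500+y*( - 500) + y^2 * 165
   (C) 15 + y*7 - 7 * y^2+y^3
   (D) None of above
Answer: C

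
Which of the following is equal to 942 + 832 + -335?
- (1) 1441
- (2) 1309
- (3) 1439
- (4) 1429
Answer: 3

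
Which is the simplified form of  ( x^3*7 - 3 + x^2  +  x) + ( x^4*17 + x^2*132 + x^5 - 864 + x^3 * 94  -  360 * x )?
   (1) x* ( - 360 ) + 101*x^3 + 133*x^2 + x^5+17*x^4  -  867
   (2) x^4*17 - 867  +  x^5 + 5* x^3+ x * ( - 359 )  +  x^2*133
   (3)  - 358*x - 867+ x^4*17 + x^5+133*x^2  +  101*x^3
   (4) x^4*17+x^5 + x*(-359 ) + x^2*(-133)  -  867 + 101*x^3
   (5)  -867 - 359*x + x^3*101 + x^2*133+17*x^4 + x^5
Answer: 5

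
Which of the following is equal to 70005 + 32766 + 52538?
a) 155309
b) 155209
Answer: a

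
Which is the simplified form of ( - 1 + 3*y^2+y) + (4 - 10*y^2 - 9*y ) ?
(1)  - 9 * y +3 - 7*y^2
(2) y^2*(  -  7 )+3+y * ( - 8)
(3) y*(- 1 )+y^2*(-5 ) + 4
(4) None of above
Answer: 2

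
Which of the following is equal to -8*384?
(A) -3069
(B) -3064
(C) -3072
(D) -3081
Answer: C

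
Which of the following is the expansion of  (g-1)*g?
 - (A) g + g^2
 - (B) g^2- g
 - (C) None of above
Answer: B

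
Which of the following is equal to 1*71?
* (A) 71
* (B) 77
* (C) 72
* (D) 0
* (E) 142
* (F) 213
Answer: A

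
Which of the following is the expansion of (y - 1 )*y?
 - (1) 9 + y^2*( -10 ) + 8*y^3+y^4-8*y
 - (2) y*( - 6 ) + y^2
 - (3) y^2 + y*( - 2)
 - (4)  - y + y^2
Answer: 4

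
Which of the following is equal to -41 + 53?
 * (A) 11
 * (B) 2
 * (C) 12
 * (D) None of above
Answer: C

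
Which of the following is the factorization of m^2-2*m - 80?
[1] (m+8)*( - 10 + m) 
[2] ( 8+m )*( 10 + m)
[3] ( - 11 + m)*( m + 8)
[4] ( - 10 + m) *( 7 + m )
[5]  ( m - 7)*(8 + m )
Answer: 1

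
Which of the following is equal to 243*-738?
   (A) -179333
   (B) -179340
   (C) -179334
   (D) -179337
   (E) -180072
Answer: C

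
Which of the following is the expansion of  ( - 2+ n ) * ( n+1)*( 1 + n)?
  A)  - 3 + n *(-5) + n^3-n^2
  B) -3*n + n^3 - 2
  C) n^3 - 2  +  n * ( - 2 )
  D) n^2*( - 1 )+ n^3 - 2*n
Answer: B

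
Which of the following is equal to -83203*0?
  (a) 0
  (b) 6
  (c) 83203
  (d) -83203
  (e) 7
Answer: a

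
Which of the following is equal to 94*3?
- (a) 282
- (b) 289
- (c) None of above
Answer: a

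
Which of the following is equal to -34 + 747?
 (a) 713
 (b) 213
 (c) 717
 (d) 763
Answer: a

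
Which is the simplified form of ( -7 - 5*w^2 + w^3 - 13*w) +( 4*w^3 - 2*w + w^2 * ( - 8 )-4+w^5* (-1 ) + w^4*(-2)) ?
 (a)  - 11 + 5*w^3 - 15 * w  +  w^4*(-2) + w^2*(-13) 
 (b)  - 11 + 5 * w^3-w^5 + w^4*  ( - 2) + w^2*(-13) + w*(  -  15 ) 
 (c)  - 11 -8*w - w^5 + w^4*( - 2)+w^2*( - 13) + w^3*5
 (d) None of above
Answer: b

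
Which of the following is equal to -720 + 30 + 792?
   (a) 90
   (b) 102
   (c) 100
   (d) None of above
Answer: b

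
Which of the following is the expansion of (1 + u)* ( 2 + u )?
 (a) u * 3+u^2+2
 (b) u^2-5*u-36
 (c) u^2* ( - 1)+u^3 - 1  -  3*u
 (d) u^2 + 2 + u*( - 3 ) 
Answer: a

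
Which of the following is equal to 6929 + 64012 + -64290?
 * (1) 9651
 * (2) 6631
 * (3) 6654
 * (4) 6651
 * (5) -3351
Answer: 4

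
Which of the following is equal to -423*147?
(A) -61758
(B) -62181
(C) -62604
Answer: B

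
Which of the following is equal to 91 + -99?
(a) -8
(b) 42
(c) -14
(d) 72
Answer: a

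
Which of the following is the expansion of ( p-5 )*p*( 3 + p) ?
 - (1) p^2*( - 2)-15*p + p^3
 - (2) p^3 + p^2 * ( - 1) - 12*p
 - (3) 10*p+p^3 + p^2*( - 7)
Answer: 1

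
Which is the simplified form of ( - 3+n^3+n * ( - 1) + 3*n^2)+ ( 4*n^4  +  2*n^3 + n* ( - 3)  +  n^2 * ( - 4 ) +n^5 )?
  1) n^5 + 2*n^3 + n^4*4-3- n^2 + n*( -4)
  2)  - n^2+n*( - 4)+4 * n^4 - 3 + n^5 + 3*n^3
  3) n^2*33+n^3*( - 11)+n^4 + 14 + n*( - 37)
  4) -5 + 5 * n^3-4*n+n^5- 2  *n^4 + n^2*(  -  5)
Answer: 2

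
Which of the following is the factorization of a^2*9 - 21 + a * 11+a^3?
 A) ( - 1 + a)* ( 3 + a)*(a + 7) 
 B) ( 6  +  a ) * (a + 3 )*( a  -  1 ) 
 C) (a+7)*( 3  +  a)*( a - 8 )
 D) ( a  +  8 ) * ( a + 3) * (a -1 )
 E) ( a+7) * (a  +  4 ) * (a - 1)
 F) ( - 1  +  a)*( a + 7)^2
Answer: A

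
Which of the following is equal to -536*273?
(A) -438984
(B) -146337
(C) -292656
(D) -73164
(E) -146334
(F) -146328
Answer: F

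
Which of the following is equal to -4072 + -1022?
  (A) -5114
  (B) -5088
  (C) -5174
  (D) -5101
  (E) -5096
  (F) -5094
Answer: F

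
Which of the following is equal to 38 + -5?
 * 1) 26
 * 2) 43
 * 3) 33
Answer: 3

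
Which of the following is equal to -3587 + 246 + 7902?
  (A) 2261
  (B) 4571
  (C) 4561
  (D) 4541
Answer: C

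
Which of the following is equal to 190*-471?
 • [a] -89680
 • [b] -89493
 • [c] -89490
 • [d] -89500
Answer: c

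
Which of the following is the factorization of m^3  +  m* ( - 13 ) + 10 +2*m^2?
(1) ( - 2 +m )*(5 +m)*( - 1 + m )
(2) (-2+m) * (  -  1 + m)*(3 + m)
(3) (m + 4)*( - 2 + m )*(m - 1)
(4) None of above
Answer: 1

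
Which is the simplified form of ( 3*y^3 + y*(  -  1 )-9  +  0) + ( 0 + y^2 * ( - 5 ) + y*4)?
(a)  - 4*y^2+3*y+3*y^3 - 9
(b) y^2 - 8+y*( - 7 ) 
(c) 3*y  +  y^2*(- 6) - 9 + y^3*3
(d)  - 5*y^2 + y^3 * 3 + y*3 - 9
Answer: d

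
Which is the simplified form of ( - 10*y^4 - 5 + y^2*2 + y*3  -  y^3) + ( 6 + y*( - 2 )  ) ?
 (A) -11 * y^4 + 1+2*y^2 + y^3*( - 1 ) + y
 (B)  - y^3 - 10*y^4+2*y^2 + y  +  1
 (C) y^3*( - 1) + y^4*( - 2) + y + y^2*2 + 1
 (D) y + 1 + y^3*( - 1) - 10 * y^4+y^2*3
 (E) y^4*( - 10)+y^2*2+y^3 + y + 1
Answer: B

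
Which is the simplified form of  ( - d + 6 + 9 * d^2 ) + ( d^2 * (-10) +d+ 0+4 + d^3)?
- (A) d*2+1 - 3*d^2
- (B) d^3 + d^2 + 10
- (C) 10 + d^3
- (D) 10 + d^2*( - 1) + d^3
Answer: D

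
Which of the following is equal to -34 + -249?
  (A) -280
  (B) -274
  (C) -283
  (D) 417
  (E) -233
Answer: C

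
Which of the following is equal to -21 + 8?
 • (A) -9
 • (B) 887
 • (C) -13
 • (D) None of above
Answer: C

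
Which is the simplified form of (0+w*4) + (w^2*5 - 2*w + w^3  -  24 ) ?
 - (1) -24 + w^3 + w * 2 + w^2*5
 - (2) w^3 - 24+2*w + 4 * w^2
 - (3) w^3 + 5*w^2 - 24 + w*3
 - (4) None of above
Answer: 1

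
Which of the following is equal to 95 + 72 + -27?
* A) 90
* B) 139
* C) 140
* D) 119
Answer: C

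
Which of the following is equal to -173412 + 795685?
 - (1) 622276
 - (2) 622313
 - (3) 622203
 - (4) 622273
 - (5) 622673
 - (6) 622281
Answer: 4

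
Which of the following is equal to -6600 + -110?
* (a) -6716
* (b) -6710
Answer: b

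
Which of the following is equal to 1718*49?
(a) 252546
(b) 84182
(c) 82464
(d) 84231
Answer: b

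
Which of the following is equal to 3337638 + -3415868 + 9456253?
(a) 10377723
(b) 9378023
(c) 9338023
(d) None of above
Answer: b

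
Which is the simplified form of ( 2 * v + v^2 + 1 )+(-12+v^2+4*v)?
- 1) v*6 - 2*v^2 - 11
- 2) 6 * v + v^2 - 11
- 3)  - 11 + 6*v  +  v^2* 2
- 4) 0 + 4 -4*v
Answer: 3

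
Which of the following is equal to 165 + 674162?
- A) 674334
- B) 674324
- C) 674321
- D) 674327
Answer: D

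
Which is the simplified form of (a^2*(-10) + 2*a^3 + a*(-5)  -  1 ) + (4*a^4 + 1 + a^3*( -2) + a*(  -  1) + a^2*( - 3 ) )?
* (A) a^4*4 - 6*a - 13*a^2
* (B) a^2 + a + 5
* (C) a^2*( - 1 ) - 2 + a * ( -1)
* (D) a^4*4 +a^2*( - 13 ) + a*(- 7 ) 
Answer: A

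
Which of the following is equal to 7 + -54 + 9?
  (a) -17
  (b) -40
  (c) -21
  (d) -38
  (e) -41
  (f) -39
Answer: d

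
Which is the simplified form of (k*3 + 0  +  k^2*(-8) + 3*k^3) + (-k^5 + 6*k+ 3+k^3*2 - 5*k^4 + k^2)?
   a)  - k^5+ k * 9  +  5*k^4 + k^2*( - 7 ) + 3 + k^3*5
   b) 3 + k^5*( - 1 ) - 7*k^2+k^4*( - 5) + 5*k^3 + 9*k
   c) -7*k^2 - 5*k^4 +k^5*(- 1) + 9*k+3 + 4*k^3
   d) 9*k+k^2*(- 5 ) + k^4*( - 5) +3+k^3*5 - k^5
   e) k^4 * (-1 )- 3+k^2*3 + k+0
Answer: b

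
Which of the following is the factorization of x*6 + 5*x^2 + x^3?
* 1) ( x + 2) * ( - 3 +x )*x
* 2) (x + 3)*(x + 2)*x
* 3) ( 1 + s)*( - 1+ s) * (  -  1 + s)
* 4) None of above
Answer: 2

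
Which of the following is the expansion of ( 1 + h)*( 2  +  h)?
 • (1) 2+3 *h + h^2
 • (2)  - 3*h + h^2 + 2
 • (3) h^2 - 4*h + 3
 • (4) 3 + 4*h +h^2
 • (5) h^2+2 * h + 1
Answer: 1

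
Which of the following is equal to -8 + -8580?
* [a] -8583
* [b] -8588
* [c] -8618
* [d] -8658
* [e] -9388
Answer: b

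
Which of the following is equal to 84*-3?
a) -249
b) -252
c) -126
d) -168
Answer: b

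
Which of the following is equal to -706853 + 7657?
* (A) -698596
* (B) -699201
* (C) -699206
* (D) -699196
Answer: D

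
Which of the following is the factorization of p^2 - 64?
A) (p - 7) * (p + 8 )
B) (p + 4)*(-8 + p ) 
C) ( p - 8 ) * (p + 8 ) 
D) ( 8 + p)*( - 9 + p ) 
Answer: C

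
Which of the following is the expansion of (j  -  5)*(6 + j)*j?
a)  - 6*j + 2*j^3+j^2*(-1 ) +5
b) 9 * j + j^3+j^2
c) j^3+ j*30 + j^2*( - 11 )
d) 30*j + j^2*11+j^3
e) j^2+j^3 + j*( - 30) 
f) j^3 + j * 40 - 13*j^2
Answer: e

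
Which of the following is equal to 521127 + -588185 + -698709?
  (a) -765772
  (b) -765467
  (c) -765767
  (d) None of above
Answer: c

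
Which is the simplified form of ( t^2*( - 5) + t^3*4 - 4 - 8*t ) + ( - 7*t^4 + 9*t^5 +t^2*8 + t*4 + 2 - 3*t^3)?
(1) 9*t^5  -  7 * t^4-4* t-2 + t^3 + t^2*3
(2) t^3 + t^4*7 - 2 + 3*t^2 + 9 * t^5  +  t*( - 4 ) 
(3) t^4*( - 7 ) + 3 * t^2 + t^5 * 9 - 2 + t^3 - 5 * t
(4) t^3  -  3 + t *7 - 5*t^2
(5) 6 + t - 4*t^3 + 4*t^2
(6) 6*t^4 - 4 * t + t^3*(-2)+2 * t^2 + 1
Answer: 1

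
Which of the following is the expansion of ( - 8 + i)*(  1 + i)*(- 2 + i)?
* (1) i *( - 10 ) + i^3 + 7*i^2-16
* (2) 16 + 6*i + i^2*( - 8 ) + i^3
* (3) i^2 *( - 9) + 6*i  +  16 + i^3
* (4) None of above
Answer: 3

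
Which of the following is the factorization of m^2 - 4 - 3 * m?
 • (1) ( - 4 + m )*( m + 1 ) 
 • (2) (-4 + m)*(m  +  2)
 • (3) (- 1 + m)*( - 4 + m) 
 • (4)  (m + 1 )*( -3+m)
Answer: 1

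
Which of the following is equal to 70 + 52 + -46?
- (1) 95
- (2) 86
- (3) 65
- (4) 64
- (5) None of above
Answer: 5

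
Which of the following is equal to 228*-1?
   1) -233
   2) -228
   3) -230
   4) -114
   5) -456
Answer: 2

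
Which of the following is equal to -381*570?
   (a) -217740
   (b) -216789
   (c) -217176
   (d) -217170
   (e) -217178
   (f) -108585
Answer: d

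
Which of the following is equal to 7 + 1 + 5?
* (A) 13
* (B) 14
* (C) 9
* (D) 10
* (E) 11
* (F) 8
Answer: A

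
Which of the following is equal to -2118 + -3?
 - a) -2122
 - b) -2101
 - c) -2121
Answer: c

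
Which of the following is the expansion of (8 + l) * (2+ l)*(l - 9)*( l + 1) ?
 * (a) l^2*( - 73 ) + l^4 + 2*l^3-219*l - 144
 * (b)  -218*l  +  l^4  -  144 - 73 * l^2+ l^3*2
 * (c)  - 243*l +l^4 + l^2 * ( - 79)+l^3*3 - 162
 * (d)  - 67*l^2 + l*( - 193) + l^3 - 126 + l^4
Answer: b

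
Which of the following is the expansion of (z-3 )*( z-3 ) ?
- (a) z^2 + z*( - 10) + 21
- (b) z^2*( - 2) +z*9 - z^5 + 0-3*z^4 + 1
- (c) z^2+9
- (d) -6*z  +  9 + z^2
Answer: d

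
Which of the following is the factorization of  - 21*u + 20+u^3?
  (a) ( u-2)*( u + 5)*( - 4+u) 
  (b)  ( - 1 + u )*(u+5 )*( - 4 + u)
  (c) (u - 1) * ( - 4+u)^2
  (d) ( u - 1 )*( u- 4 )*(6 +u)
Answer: b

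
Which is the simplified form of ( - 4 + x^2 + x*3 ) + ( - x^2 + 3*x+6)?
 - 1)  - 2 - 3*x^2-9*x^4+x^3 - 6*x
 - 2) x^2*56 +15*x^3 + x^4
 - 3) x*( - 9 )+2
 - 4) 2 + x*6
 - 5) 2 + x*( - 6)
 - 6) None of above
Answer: 4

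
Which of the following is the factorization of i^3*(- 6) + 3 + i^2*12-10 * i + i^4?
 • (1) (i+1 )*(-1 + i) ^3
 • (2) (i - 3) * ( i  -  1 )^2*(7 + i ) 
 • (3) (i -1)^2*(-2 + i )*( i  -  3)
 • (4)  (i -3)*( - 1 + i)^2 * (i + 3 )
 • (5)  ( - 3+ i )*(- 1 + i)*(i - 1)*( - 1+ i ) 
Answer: 5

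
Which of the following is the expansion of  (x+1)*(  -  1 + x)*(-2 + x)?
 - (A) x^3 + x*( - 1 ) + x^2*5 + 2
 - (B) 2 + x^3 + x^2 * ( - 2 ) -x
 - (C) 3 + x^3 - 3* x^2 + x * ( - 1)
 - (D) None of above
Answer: B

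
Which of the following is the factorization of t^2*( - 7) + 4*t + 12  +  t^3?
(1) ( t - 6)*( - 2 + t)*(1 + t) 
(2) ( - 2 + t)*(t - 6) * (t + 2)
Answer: 1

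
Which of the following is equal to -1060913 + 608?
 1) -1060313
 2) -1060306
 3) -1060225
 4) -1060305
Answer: 4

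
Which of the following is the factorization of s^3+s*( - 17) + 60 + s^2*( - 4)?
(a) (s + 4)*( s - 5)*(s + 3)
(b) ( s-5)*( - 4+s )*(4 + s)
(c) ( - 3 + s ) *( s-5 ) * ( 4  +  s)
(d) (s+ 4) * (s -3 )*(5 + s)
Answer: c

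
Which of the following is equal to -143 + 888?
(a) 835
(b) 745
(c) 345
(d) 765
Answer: b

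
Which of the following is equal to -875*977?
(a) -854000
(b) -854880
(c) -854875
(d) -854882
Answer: c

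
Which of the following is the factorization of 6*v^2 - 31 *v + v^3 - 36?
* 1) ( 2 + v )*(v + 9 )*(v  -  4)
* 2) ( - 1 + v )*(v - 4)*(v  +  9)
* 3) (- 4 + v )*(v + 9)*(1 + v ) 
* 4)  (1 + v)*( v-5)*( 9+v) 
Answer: 3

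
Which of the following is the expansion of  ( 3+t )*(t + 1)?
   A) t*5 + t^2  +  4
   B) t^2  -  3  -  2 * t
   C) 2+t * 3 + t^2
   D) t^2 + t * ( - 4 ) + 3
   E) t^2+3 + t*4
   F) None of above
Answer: E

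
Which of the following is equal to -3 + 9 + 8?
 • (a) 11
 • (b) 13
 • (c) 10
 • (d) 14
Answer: d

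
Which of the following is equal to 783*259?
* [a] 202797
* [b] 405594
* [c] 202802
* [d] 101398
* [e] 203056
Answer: a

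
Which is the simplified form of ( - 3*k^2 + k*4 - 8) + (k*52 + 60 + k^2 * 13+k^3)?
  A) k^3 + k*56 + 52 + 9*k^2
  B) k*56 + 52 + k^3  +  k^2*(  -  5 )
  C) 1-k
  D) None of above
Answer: D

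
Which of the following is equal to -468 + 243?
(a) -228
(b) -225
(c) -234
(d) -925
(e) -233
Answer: b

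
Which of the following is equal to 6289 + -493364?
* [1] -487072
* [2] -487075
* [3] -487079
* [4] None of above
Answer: 2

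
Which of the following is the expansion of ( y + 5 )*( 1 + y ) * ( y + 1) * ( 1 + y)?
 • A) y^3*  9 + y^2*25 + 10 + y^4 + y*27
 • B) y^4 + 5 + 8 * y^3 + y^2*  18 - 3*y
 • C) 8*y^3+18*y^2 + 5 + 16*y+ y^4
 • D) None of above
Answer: C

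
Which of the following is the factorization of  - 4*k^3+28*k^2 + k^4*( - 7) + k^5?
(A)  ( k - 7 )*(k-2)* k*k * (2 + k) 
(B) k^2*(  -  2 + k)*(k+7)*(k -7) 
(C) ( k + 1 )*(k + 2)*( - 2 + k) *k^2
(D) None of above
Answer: A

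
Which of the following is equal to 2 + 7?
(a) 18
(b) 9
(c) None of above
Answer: b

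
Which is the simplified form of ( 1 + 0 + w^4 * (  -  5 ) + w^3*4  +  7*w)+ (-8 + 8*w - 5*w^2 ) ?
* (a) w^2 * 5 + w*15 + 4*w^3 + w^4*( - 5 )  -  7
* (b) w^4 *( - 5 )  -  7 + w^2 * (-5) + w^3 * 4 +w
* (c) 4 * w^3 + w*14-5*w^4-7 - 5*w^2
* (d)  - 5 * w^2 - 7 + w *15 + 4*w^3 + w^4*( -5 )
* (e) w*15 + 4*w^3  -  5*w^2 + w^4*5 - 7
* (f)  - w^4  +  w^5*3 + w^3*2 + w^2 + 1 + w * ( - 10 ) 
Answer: d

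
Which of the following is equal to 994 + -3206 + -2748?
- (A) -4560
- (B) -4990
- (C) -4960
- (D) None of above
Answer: C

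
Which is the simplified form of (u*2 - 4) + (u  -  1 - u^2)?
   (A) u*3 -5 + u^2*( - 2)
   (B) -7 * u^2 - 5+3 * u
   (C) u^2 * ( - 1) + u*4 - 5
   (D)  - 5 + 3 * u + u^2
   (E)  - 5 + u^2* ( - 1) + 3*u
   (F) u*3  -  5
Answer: E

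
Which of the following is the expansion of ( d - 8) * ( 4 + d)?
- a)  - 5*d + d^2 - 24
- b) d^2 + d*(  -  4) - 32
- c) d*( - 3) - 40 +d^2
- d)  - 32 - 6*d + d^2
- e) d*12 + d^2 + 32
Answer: b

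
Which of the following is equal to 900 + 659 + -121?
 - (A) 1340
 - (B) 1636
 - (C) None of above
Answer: C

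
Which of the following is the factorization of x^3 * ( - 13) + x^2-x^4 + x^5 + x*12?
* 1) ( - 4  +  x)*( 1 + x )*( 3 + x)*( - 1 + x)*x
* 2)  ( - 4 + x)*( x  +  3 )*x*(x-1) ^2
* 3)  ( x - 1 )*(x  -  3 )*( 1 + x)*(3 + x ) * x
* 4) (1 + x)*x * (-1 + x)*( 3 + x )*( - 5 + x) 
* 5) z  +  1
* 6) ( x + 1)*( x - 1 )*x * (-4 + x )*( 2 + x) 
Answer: 1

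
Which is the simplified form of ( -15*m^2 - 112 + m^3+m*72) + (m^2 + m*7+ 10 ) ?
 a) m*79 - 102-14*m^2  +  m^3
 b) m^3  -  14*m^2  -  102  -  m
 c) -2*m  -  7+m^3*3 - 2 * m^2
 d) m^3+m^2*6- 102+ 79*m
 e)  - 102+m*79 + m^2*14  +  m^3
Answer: a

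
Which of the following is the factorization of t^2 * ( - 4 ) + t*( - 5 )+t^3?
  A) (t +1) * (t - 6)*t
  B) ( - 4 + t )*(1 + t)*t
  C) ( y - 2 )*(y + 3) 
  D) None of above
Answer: D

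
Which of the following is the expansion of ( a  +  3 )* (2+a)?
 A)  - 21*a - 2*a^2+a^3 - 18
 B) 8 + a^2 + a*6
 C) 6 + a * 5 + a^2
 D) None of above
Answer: C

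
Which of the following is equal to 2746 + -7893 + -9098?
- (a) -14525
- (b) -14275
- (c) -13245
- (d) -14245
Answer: d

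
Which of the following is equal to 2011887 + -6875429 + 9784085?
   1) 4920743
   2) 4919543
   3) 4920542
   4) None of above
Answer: 4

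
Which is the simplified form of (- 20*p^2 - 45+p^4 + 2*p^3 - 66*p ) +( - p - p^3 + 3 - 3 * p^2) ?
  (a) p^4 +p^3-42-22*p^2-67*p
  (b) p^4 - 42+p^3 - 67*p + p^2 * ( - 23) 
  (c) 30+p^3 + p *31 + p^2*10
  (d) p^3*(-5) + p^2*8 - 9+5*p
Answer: b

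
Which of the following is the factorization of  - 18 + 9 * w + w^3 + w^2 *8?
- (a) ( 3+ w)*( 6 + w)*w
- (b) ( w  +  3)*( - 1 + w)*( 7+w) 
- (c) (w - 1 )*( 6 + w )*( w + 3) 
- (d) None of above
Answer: c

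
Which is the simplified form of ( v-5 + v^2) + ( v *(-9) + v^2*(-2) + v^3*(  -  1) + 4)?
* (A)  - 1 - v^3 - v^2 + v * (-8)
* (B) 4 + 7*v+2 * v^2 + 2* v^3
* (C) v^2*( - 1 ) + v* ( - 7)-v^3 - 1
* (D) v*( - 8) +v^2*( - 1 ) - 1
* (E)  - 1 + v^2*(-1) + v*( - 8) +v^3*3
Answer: A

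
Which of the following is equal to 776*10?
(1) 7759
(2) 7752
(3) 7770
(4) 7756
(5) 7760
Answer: 5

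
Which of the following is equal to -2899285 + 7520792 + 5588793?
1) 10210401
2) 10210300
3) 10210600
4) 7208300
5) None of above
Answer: 2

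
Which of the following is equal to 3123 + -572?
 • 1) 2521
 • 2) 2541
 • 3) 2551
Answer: 3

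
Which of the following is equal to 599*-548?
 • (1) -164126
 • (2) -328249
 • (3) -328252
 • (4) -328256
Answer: 3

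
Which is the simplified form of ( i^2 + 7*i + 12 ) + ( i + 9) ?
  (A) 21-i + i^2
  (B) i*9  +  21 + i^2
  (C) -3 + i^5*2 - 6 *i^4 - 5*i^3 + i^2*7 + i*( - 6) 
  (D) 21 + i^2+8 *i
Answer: D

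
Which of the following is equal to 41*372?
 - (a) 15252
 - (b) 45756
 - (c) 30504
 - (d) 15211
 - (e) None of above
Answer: a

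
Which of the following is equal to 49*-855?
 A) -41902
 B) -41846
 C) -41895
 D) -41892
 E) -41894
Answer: C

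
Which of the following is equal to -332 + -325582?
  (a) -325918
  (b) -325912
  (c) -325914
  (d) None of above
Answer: c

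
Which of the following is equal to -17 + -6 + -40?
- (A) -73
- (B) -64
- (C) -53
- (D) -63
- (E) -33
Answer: D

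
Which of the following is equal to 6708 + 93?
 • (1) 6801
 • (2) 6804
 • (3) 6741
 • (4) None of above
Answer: 1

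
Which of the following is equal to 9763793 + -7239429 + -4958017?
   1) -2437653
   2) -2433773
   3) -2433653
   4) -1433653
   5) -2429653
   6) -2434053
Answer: 3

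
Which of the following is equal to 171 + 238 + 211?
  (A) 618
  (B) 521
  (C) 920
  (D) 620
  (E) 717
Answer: D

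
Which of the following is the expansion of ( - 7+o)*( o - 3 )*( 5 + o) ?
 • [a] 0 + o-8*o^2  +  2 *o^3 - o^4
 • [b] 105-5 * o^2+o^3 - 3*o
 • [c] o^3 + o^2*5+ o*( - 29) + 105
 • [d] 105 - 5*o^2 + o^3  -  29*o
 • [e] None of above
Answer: d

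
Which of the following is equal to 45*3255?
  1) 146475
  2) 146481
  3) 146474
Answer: 1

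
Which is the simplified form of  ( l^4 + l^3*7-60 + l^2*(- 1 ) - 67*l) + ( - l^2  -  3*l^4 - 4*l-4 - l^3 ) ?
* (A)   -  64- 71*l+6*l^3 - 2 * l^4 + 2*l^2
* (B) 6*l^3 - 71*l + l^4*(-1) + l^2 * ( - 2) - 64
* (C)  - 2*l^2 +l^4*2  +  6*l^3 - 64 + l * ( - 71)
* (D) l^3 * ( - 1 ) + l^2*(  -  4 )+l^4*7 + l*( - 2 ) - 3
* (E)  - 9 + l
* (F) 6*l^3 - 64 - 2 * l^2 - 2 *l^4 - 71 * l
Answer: F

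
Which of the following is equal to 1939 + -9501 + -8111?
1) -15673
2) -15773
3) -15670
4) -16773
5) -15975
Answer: 1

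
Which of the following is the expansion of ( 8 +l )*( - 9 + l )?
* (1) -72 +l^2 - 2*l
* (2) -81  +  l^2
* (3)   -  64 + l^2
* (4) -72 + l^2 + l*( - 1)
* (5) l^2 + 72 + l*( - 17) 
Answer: 4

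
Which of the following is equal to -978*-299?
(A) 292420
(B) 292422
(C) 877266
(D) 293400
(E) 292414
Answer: B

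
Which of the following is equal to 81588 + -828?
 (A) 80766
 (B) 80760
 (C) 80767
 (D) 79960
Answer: B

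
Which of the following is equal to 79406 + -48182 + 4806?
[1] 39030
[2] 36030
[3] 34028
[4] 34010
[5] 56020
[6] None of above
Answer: 2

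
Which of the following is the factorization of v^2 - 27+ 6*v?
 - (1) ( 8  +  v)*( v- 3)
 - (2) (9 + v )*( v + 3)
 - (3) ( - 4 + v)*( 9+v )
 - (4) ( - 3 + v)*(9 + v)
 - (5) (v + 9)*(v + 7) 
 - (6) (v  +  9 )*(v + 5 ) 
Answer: 4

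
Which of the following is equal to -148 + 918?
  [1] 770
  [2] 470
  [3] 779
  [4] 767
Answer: 1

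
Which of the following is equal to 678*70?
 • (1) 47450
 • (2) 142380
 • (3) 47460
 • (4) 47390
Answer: 3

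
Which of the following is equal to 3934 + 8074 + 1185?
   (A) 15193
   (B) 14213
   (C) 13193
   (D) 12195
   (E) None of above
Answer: C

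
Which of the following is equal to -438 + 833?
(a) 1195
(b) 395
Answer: b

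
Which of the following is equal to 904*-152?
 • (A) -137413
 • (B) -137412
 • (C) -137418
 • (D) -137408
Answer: D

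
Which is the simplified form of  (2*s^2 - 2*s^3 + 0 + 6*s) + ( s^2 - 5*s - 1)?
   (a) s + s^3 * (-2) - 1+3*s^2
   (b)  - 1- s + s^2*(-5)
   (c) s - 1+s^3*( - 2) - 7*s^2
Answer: a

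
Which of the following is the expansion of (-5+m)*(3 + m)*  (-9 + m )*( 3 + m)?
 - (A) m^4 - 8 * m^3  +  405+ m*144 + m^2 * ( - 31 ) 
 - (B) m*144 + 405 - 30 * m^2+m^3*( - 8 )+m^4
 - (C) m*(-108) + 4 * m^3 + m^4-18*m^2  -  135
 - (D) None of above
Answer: B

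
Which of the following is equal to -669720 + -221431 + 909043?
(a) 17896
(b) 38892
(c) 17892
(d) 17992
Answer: c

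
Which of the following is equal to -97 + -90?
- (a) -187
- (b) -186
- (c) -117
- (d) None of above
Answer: a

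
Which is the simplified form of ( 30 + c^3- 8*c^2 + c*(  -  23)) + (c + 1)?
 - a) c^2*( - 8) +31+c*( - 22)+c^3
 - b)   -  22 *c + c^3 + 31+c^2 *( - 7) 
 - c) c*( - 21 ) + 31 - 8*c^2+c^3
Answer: a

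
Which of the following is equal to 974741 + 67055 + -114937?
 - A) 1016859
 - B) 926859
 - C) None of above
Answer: B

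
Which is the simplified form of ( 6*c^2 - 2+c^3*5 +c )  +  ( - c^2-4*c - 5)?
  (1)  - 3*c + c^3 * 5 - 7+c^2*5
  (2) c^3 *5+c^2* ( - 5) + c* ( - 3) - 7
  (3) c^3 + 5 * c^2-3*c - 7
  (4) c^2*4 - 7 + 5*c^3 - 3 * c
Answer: 1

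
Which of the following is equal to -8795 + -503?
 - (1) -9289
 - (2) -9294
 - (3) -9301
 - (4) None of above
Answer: 4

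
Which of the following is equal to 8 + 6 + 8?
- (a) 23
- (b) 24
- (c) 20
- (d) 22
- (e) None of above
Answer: d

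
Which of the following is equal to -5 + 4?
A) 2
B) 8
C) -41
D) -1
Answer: D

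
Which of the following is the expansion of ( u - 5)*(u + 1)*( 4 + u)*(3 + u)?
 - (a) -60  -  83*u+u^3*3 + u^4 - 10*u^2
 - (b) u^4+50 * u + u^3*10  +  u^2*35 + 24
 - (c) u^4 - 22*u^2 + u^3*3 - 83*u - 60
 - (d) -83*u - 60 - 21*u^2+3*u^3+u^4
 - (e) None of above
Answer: d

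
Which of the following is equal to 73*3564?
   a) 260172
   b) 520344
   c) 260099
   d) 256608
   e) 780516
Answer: a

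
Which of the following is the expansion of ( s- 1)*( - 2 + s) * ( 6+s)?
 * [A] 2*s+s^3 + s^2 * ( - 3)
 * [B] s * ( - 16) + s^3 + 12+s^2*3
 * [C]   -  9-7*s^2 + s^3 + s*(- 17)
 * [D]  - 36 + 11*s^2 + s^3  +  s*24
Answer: B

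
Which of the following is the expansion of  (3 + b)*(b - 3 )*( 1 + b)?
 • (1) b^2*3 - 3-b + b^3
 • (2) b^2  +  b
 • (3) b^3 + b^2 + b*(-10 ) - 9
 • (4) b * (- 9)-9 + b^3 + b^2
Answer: 4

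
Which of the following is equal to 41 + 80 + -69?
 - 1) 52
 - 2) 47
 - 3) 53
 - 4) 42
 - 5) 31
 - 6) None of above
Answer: 1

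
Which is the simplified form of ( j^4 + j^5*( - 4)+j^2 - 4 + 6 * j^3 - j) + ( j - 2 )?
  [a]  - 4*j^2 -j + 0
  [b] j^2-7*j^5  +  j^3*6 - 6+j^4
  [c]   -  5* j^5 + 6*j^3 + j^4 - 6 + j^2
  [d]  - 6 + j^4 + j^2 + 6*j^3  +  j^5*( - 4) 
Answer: d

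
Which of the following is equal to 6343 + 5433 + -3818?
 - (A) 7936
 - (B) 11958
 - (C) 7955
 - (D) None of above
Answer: D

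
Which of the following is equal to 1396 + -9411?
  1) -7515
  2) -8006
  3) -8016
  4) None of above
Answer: 4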